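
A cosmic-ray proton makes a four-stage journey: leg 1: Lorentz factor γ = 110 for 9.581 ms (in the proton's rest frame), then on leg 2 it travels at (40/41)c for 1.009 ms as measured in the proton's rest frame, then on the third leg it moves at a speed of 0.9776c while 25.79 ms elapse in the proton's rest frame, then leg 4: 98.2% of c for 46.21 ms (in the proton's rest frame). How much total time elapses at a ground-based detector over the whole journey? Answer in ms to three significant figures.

Leg 1: γ = 110; Δt_1 = 110.0 × 9.581 = 1054 ms.
Leg 2: γ = 1/√(1 − (40/41)²) = 41/9 ≈ 4.556; Δt_2 = 4.556 × 1.009 = 4.597 ms.
Leg 3: γ = 1/√(1 − 0.9776²) = 1/√0.04430 = 4.751; Δt_3 = 4.751 × 25.79 = 122.5 ms.
Leg 4: β = 0.982; γ = 1/√(1 − 0.982²) = 1/√0.03568 = 5.294; Δt_4 = 5.294 × 46.21 = 244.7 ms.
Total: 1054 + 4.597 + 122.5 + 244.7 ms.

Δt = 1430 ms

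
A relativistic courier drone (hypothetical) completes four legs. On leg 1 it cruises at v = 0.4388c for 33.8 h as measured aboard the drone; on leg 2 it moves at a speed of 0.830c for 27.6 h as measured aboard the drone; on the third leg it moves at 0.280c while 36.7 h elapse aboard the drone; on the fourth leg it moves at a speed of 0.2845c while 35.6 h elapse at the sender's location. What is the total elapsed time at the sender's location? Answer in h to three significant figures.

Leg 1: γ = 1/√(1 − 0.4388²) = 1/√0.8075 = 1.113; Δt_1 = 1.113 × 33.8 = 37.61 h.
Leg 2: γ = 1/√(1 − 0.830²) = 1/√0.3111 = 1.793; Δt_2 = 1.793 × 27.6 = 49.48 h.
Leg 3: γ = 1/√(1 − 0.280²) = 25/24 ≈ 1.042; Δt_3 = 1.042 × 36.7 = 38.23 h.
Leg 4: 35.6 h is already measured at the sender's location.
Total: 37.61 + 49.48 + 38.23 + 35.60 h.

Δt = 161 h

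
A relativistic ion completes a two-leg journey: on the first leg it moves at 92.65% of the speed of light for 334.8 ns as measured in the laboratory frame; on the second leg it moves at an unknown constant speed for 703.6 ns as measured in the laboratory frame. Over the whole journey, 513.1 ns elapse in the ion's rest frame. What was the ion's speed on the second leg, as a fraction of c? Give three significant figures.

β = 0.835

Leg 1: β = 0.9265; γ = 1/√(1 − 0.9265²) = 1/√0.1416 = 2.657; τ_1 = 334.8/2.657 = 126.0 ns.
Leg 2: speed unknown; τ_2 = 703.6/γ_2.
Total proper time: 126.0 + τ_2 = 513.1, so τ_2 = 513.1 − 126.0 = 387.1 ns.
γ_2 = 703.6/387.1 = 1.818; β = √(1 − 1/γ²) = √0.6973.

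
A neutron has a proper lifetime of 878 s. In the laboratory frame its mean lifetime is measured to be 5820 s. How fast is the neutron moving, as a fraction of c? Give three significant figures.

γ = Δt/τ₀ = 5820/878 = 6.629
β = √(1 − 1/γ²) = √(1 − 0.02276) = √0.9772

β = 0.989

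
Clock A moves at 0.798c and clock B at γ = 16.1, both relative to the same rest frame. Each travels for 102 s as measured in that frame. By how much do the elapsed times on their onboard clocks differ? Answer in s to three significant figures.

|τ_A − τ_B| = 55.1 s

A: γ = 1/√(1 − 0.798²) = 1/√0.3632 = 1.659; τ_A = 102/1.659 = 61.47 s.
B: γ = 16.1; τ_B = 102/16.10 = 6.335 s.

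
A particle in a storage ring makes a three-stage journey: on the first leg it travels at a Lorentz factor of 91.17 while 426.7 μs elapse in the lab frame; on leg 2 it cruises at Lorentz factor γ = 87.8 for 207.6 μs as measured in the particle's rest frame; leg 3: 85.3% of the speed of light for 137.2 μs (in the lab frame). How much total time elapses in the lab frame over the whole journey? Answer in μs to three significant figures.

Δt = 1.88×10⁴ μs

Leg 1: 426.7 μs is already measured in the lab frame.
Leg 2: γ = 87.8; Δt_2 = 87.80 × 207.6 = 1.823×10⁴ μs.
Leg 3: 137.2 μs is already measured in the lab frame.
Total: 426.7 + 1.823×10⁴ + 137.2 μs.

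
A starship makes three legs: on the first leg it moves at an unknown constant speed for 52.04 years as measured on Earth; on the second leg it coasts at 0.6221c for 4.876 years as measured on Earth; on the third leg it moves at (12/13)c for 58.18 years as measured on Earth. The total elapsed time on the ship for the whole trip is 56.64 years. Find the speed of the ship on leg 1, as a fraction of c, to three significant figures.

β = 0.811

Leg 1: speed unknown; τ_1 = 52.04/γ_1.
Leg 2: γ = 1/√(1 − 0.6221²) = 1/√0.6130 = 1.277; τ_2 = 4.876/1.277 = 3.818 years.
Leg 3: γ = 1/√(1 − (12/13)²) = 13/5 = 2.600; τ_3 = 58.18/2.600 = 22.38 years.
Total proper time: τ_1 + 3.818 + 22.38 = 56.64, so τ_1 = 56.64 − 26.19 = 30.45 years.
γ_1 = 52.04/30.45 = 1.709; β = √(1 − 1/γ²) = √0.6577.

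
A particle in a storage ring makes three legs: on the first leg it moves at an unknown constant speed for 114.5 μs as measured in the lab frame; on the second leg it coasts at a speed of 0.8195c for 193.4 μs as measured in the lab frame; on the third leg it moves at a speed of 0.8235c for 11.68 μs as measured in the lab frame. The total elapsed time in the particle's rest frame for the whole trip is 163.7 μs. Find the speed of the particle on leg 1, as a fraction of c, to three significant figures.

β = 0.915

Leg 1: speed unknown; τ_1 = 114.5/γ_1.
Leg 2: γ = 1/√(1 − 0.8195²) = 1/√0.3284 = 1.745; τ_2 = 193.4/1.745 = 110.8 μs.
Leg 3: γ = 1/√(1 − 0.8235²) = 1/√0.3218 = 1.763; τ_3 = 11.68/1.763 = 6.626 μs.
Total proper time: τ_1 + 110.8 + 6.626 = 163.7, so τ_1 = 163.7 − 117.5 = 46.24 μs.
γ_1 = 114.5/46.24 = 2.476; β = √(1 − 1/γ²) = √0.8369.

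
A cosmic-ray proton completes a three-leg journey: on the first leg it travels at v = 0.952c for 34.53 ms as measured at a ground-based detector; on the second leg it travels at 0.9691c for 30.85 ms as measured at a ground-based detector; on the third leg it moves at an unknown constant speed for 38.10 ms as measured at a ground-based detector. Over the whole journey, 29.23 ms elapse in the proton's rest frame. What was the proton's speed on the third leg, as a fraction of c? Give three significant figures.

β = 0.957

Leg 1: γ = 1/√(1 − 0.952²) = 1/√0.09370 = 3.267; τ_1 = 34.53/3.267 = 10.57 ms.
Leg 2: γ = 1/√(1 − 0.9691²) = 1/√0.06085 = 4.054; τ_2 = 30.85/4.054 = 7.610 ms.
Leg 3: speed unknown; τ_3 = 38.10/γ_3.
Total proper time: 10.57 + 7.610 + τ_3 = 29.23, so τ_3 = 29.23 − 18.18 = 11.05 ms.
γ_3 = 38.10/11.05 = 3.448; β = √(1 − 1/γ²) = √0.9159.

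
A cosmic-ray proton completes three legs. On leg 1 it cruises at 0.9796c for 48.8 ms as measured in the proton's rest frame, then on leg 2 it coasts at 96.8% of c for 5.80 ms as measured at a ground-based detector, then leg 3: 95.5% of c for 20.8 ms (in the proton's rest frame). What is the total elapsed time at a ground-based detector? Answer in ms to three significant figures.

Δt = 319 ms

Leg 1: γ = 1/√(1 − 0.9796²) = 1/√0.04038 = 4.976; Δt_1 = 4.976 × 48.8 = 242.8 ms.
Leg 2: 5.80 ms is already measured at a ground-based detector.
Leg 3: β = 0.955; γ = 1/√(1 − 0.955²) = 1/√0.08798 = 3.371; Δt_3 = 3.371 × 20.8 = 70.13 ms.
Total: 242.8 + 5.800 + 70.13 ms.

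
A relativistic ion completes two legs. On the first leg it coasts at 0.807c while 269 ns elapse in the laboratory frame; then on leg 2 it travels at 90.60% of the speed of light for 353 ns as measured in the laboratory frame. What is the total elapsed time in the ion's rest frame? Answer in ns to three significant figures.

τ = 308 ns

Leg 1: γ = 1/√(1 − 0.807²) = 1/√0.3488 = 1.693; τ_1 = 269/1.693 = 158.9 ns.
Leg 2: β = 0.9060; γ = 1/√(1 − 0.9060²) = 1/√0.1792 = 2.363; τ_2 = 353/2.363 = 149.4 ns.
Total: 158.9 + 149.4 ns.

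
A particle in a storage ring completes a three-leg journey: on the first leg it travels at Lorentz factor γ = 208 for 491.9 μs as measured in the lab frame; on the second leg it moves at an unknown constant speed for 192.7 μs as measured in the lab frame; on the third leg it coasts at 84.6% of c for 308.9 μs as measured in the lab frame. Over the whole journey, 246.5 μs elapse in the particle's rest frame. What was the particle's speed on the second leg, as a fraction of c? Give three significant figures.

Leg 1: γ = 208; τ_1 = 491.9/208.0 = 2.365 μs.
Leg 2: speed unknown; τ_2 = 192.7/γ_2.
Leg 3: β = 0.846; γ = 1/√(1 − 0.846²) = 1/√0.2843 = 1.876; τ_3 = 308.9/1.876 = 164.7 μs.
Total proper time: 2.365 + τ_2 + 164.7 = 246.5, so τ_2 = 246.5 − 167.1 = 79.43 μs.
γ_2 = 192.7/79.43 = 2.426; β = √(1 − 1/γ²) = √0.8301.

β = 0.911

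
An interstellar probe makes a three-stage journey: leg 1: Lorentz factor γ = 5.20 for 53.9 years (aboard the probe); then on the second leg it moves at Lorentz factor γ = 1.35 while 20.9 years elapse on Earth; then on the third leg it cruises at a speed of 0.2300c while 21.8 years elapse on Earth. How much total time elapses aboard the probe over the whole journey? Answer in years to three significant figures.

Leg 1: 53.9 years is already measured aboard the probe.
Leg 2: γ = 1.35; τ_2 = 20.9/1.350 = 15.48 years.
Leg 3: γ = 1/√(1 − 0.2300²) = 1/√0.9471 = 1.028; τ_3 = 21.8/1.028 = 21.22 years.
Total: 53.90 + 15.48 + 21.22 years.

τ = 90.6 years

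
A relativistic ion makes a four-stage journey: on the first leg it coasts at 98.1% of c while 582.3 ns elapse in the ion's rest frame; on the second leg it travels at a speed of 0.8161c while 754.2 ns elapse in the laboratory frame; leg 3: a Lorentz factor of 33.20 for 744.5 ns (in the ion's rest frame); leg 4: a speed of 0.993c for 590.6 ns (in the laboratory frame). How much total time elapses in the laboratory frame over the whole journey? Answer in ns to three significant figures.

Δt = 2.91×10⁴ ns

Leg 1: β = 0.981; γ = 1/√(1 − 0.981²) = 1/√0.03764 = 5.154; Δt_1 = 5.154 × 582.3 = 3001 ns.
Leg 2: 754.2 ns is already measured in the laboratory frame.
Leg 3: γ = 33.20; Δt_3 = 33.20 × 744.5 = 2.472×10⁴ ns.
Leg 4: 590.6 ns is already measured in the laboratory frame.
Total: 3001 + 754.2 + 2.472×10⁴ + 590.6 ns.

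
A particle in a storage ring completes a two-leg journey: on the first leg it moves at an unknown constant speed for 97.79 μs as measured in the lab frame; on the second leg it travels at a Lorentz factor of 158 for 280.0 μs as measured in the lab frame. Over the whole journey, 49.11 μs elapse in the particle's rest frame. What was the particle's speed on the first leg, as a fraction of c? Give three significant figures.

Leg 1: speed unknown; τ_1 = 97.79/γ_1.
Leg 2: γ = 158; τ_2 = 280.0/158.0 = 1.772 μs.
Total proper time: τ_1 + 1.772 = 49.11, so τ_1 = 49.11 − 1.772 = 47.34 μs.
γ_1 = 97.79/47.34 = 2.066; β = √(1 − 1/γ²) = √0.7657.

β = 0.875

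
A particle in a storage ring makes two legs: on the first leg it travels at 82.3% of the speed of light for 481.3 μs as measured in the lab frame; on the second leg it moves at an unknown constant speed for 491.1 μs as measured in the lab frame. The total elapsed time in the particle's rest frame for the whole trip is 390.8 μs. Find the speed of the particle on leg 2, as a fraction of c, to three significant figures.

Leg 1: β = 0.823; γ = 1/√(1 − 0.823²) = 1/√0.3227 = 1.760; τ_1 = 481.3/1.760 = 273.4 μs.
Leg 2: speed unknown; τ_2 = 491.1/γ_2.
Total proper time: 273.4 + τ_2 = 390.8, so τ_2 = 390.8 − 273.4 = 117.4 μs.
γ_2 = 491.1/117.4 = 4.183; β = √(1 − 1/γ²) = √0.9429.

β = 0.971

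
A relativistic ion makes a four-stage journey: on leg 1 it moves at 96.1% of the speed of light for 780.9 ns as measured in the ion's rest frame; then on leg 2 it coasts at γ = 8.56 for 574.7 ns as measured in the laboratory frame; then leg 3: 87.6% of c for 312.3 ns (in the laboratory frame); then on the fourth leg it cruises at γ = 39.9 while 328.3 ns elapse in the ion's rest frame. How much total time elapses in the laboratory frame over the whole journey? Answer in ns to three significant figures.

Δt = 1.68×10⁴ ns

Leg 1: β = 0.961; γ = 1/√(1 − 0.961²) = 1/√0.07648 = 3.616; Δt_1 = 3.616 × 780.9 = 2824 ns.
Leg 2: 574.7 ns is already measured in the laboratory frame.
Leg 3: 312.3 ns is already measured in the laboratory frame.
Leg 4: γ = 39.9; Δt_4 = 39.90 × 328.3 = 1.310×10⁴ ns.
Total: 2824 + 574.7 + 312.3 + 1.310×10⁴ ns.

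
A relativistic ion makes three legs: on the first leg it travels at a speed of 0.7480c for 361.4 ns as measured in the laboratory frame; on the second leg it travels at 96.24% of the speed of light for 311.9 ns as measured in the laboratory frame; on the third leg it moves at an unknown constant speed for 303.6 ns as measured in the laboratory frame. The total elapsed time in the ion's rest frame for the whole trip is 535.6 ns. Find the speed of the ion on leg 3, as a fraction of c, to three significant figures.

β = 0.719

Leg 1: γ = 1/√(1 − 0.7480²) = 1/√0.4405 = 1.507; τ_1 = 361.4/1.507 = 239.9 ns.
Leg 2: β = 0.9624; γ = 1/√(1 − 0.9624²) = 1/√0.07379 = 3.681; τ_2 = 311.9/3.681 = 84.72 ns.
Leg 3: speed unknown; τ_3 = 303.6/γ_3.
Total proper time: 239.9 + 84.72 + τ_3 = 535.6, so τ_3 = 535.6 − 324.6 = 211.0 ns.
γ_3 = 303.6/211.0 = 1.439; β = √(1 − 1/γ²) = √0.5169.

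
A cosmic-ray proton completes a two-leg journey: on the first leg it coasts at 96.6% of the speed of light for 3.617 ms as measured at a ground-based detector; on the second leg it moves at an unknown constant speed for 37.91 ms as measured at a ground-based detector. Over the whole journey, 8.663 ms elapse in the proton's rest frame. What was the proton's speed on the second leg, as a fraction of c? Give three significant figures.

Leg 1: β = 0.966; γ = 1/√(1 − 0.966²) = 1/√0.06684 = 3.868; τ_1 = 3.617/3.868 = 0.9351 ms.
Leg 2: speed unknown; τ_2 = 37.91/γ_2.
Total proper time: 0.9351 + τ_2 = 8.663, so τ_2 = 8.663 − 0.9351 = 7.728 ms.
γ_2 = 37.91/7.728 = 4.906; β = √(1 − 1/γ²) = √0.9584.

β = 0.979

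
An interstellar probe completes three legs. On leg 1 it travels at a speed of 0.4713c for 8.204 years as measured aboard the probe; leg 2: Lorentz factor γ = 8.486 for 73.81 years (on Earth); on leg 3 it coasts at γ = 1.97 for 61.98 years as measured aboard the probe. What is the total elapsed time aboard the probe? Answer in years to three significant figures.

Leg 1: 8.204 years is already measured aboard the probe.
Leg 2: γ = 8.486; τ_2 = 73.81/8.486 = 8.698 years.
Leg 3: 61.98 years is already measured aboard the probe.
Total: 8.204 + 8.698 + 61.98 years.

τ = 78.9 years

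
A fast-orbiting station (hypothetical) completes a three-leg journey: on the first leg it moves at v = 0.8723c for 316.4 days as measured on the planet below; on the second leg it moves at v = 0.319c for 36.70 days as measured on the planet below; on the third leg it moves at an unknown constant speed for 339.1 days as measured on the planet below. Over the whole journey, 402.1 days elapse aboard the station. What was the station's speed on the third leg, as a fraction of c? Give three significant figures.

Leg 1: γ = 1/√(1 − 0.8723²) = 1/√0.2391 = 2.045; τ_1 = 316.4/2.045 = 154.7 days.
Leg 2: γ = 1/√(1 − 0.319²) = 1/√0.8982 = 1.055; τ_2 = 36.70/1.055 = 34.78 days.
Leg 3: speed unknown; τ_3 = 339.1/γ_3.
Total proper time: 154.7 + 34.78 + τ_3 = 402.1, so τ_3 = 402.1 − 189.5 = 212.6 days.
γ_3 = 339.1/212.6 = 1.595; β = √(1 − 1/γ²) = √0.6069.

β = 0.779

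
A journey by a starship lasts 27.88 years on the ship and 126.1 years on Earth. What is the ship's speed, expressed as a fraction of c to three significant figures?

v = 0.975c

The proper time is measured on the ship (both events occur at the ship's location); Δt is measured on Earth. γ = Δt/τ = 126.1/27.88 = 4.523.
β = √(1 − 1/γ²) = √(1 − 0.04888) = √0.9511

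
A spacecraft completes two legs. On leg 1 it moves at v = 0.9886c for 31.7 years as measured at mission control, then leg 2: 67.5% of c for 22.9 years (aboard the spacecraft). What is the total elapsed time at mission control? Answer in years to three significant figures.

Leg 1: 31.7 years is already measured at mission control.
Leg 2: β = 0.675; γ = 1/√(1 − 0.675²) = 1/√0.5444 = 1.355; Δt_2 = 1.355 × 22.9 = 31.04 years.
Total: 31.70 + 31.04 years.

Δt = 62.7 years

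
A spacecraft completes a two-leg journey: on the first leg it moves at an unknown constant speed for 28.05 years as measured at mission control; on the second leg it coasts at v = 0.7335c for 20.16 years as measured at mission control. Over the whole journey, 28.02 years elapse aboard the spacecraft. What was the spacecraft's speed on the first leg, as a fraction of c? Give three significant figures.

β = 0.860

Leg 1: speed unknown; τ_1 = 28.05/γ_1.
Leg 2: γ = 1/√(1 − 0.7335²) = 1/√0.4620 = 1.471; τ_2 = 20.16/1.471 = 13.70 years.
Total proper time: τ_1 + 13.70 = 28.02, so τ_1 = 28.02 − 13.70 = 14.32 years.
γ_1 = 28.05/14.32 = 1.959; β = √(1 − 1/γ²) = √0.7395.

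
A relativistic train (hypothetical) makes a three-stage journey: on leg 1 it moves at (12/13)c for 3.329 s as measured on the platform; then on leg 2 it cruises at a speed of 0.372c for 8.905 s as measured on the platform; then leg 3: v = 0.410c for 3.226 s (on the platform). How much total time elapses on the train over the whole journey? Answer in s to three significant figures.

Leg 1: γ = 1/√(1 − (12/13)²) = 13/5 = 2.600; τ_1 = 3.329/2.600 = 1.280 s.
Leg 2: γ = 1/√(1 − 0.372²) = 1/√0.8616 = 1.077; τ_2 = 8.905/1.077 = 8.266 s.
Leg 3: γ = 1/√(1 − 0.410²) = 1/√0.8319 = 1.096; τ_3 = 3.226/1.096 = 2.942 s.
Total: 1.280 + 8.266 + 2.942 s.

τ = 12.5 s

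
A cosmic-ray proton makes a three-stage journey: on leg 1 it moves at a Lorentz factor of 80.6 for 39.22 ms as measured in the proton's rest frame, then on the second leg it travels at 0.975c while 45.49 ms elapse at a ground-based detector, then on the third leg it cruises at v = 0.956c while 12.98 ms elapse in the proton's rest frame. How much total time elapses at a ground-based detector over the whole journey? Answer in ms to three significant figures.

Δt = 3250 ms

Leg 1: γ = 80.6; Δt_1 = 80.60 × 39.22 = 3161 ms.
Leg 2: 45.49 ms is already measured at a ground-based detector.
Leg 3: γ = 1/√(1 − 0.956²) = 1/√0.08606 = 3.409; Δt_3 = 3.409 × 12.98 = 44.24 ms.
Total: 3161 + 45.49 + 44.24 ms.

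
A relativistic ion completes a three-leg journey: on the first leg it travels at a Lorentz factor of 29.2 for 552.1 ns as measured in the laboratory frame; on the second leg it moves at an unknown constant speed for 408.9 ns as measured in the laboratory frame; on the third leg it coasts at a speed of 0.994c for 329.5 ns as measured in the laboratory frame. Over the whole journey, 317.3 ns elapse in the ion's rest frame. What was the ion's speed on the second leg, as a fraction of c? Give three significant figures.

Leg 1: γ = 29.2; τ_1 = 552.1/29.20 = 18.91 ns.
Leg 2: speed unknown; τ_2 = 408.9/γ_2.
Leg 3: γ = 1/√(1 − 0.994²) = 1/√0.01196 = 9.142; τ_3 = 329.5/9.142 = 36.04 ns.
Total proper time: 18.91 + τ_2 + 36.04 = 317.3, so τ_2 = 317.3 − 54.95 = 262.4 ns.
γ_2 = 408.9/262.4 = 1.559; β = √(1 − 1/γ²) = √0.5883.

β = 0.767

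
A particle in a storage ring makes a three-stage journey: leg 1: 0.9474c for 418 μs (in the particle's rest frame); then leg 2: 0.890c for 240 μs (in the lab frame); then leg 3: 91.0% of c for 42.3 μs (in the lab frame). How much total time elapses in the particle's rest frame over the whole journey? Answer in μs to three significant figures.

τ = 545 μs

Leg 1: 418 μs is already measured in the particle's rest frame.
Leg 2: γ = 1/√(1 − 0.890²) = 1/√0.2079 = 2.193; τ_2 = 240/2.193 = 109.4 μs.
Leg 3: β = 0.910; γ = 1/√(1 − 0.910²) = 1/√0.1719 = 2.412; τ_3 = 42.3/2.412 = 17.54 μs.
Total: 418.0 + 109.4 + 17.54 μs.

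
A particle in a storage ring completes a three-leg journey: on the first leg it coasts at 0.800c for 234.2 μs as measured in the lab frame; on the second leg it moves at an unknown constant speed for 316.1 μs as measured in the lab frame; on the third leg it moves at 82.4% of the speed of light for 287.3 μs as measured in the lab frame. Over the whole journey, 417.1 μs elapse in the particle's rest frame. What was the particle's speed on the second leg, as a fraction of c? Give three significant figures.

β = 0.933

Leg 1: γ = 1/√(1 − 0.800²) = 5/3 ≈ 1.667; τ_1 = 234.2/1.667 = 140.5 μs.
Leg 2: speed unknown; τ_2 = 316.1/γ_2.
Leg 3: β = 0.824; γ = 1/√(1 − 0.824²) = 1/√0.3210 = 1.765; τ_3 = 287.3/1.765 = 162.8 μs.
Total proper time: 140.5 + τ_2 + 162.8 = 417.1, so τ_2 = 417.1 − 303.3 = 113.8 μs.
γ_2 = 316.1/113.8 = 2.778; β = √(1 − 1/γ²) = √0.8704.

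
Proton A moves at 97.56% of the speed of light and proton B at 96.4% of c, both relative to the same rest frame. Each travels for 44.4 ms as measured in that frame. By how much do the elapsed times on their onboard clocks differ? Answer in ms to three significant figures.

|τ_A − τ_B| = 2.06 ms

A: β = 0.9756; γ = 1/√(1 − 0.9756²) = 1/√0.04820 = 4.555; τ_A = 44.4/4.555 = 9.748 ms.
B: β = 0.964; γ = 1/√(1 − 0.964²) = 1/√0.07070 = 3.761; τ_B = 44.4/3.761 = 11.81 ms.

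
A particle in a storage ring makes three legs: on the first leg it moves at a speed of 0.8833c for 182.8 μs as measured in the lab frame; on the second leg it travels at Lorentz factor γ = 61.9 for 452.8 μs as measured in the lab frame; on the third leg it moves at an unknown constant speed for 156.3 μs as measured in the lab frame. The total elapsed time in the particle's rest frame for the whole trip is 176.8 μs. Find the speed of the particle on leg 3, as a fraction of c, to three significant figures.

β = 0.844

Leg 1: γ = 1/√(1 − 0.8833²) = 1/√0.2198 = 2.133; τ_1 = 182.8/2.133 = 85.70 μs.
Leg 2: γ = 61.9; τ_2 = 452.8/61.90 = 7.315 μs.
Leg 3: speed unknown; τ_3 = 156.3/γ_3.
Total proper time: 85.70 + 7.315 + τ_3 = 176.8, so τ_3 = 176.8 − 93.01 = 83.79 μs.
γ_3 = 156.3/83.79 = 1.865; β = √(1 − 1/γ²) = √0.7126.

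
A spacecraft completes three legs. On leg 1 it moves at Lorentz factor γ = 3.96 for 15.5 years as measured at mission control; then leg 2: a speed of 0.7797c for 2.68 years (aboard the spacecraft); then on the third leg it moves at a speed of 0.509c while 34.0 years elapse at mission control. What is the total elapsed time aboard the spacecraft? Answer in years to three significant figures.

τ = 35.9 years

Leg 1: γ = 3.96; τ_1 = 15.5/3.960 = 3.914 years.
Leg 2: 2.68 years is already measured aboard the spacecraft.
Leg 3: γ = 1/√(1 − 0.509²) = 1/√0.7409 = 1.162; τ_3 = 34.0/1.162 = 29.27 years.
Total: 3.914 + 2.680 + 29.27 years.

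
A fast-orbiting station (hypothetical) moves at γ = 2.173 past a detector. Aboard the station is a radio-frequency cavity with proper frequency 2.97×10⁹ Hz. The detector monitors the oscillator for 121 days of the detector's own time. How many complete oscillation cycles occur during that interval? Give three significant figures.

γ = 2.173
During 121 days of lab time, the oscillator's proper time advances by τ = Δt/γ = 121/2.173 = 55.68 days = 4.811×10⁶ s.
N = f × τ = 2.97×10⁹ × 4.811×10⁶ = 1.429×10¹⁶.

N = 1.43×10¹⁶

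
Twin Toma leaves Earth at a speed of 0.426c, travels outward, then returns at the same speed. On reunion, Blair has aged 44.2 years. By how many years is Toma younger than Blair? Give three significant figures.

Δt − τ = 4.21 years

γ = 1/√(1 − 0.426²) = 1/√0.8185 = 1.105
Toma's elapsed proper time: τ = 44.2/1.105 = 39.99 years.
Age gap = Δt − τ = 44.2 − 39.99 years.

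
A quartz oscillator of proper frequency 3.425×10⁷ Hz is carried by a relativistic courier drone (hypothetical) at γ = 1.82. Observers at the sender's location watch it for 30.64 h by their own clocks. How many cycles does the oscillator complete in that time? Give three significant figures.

γ = 1.82
During 30.64 h of lab time, the oscillator's proper time advances by τ = Δt/γ = 30.64/1.820 = 16.84 h = 6.061×10⁴ s.
N = f × τ = 3.425×10⁷ × 6.061×10⁴ = 2.076×10¹².

N = 2.08×10¹²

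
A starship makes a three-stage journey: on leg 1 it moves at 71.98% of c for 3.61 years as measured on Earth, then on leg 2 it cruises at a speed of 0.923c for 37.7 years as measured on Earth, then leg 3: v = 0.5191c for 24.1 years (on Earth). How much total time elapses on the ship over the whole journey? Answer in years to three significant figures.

τ = 37.6 years

Leg 1: β = 0.7198; γ = 1/√(1 − 0.7198²) = 1/√0.4819 = 1.441; τ_1 = 3.61/1.441 = 2.506 years.
Leg 2: γ = 1/√(1 − 0.923²) = 1/√0.1481 = 2.599; τ_2 = 37.7/2.599 = 14.51 years.
Leg 3: γ = 1/√(1 − 0.5191²) = 1/√0.7305 = 1.170; τ_3 = 24.1/1.170 = 20.60 years.
Total: 2.506 + 14.51 + 20.60 years.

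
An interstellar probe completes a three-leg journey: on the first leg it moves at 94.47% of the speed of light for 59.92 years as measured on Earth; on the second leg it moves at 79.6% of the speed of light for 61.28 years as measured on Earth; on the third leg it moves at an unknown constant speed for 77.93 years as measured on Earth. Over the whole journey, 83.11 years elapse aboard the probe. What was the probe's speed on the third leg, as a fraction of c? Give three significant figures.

β = 0.941

Leg 1: β = 0.9447; γ = 1/√(1 − 0.9447²) = 1/√0.1075 = 3.049; τ_1 = 59.92/3.049 = 19.65 years.
Leg 2: β = 0.796; γ = 1/√(1 − 0.796²) = 1/√0.3664 = 1.652; τ_2 = 61.28/1.652 = 37.09 years.
Leg 3: speed unknown; τ_3 = 77.93/γ_3.
Total proper time: 19.65 + 37.09 + τ_3 = 83.11, so τ_3 = 83.11 − 56.74 = 26.37 years.
γ_3 = 77.93/26.37 = 2.956; β = √(1 − 1/γ²) = √0.8855.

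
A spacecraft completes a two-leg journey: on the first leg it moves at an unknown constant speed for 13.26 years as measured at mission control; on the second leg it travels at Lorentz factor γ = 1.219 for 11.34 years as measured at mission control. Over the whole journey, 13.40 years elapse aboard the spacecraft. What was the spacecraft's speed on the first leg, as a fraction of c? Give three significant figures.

Leg 1: speed unknown; τ_1 = 13.26/γ_1.
Leg 2: γ = 1.219; τ_2 = 11.34/1.219 = 9.303 years.
Total proper time: τ_1 + 9.303 = 13.40, so τ_1 = 13.40 − 9.303 = 4.097 years.
γ_1 = 13.26/4.097 = 3.236; β = √(1 − 1/γ²) = √0.9045.

β = 0.951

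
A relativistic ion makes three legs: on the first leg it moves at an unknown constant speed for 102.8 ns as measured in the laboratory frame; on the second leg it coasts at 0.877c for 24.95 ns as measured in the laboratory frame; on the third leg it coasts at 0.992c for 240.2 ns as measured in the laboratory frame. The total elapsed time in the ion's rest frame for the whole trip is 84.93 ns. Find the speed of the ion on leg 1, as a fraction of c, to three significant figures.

Leg 1: speed unknown; τ_1 = 102.8/γ_1.
Leg 2: γ = 1/√(1 − 0.877²) = 1/√0.2309 = 2.081; τ_2 = 24.95/2.081 = 11.99 ns.
Leg 3: γ = 1/√(1 − 0.992²) = 1/√0.01594 = 7.922; τ_3 = 240.2/7.922 = 30.32 ns.
Total proper time: τ_1 + 11.99 + 30.32 = 84.93, so τ_1 = 84.93 − 42.31 = 42.62 ns.
γ_1 = 102.8/42.62 = 2.412; β = √(1 − 1/γ²) = √0.8281.

β = 0.910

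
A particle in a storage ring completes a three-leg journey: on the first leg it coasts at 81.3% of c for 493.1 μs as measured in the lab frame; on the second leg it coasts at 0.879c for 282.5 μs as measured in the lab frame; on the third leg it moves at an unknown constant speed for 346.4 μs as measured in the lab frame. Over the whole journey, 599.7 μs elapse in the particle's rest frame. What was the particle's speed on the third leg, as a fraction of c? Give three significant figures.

Leg 1: β = 0.813; γ = 1/√(1 − 0.813²) = 1/√0.3390 = 1.717; τ_1 = 493.1/1.717 = 287.1 μs.
Leg 2: γ = 1/√(1 − 0.879²) = 1/√0.2274 = 2.097; τ_2 = 282.5/2.097 = 134.7 μs.
Leg 3: speed unknown; τ_3 = 346.4/γ_3.
Total proper time: 287.1 + 134.7 + τ_3 = 599.7, so τ_3 = 599.7 − 421.8 = 177.9 μs.
γ_3 = 346.4/177.9 = 1.947; β = √(1 − 1/γ²) = √0.7363.

β = 0.858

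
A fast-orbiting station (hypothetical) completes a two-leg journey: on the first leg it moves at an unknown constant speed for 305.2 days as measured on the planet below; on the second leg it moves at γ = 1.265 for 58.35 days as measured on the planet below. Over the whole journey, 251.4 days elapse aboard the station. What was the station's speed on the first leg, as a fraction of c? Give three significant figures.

β = 0.740

Leg 1: speed unknown; τ_1 = 305.2/γ_1.
Leg 2: γ = 1.265; τ_2 = 58.35/1.265 = 46.13 days.
Total proper time: τ_1 + 46.13 = 251.4, so τ_1 = 251.4 − 46.13 = 205.3 days.
γ_1 = 305.2/205.3 = 1.487; β = √(1 − 1/γ²) = √0.5476.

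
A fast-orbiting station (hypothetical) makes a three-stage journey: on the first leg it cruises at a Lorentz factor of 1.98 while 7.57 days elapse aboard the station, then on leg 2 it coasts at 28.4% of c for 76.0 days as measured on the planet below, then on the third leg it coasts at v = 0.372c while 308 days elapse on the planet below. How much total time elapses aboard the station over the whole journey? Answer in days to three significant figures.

τ = 366 days

Leg 1: 7.57 days is already measured aboard the station.
Leg 2: β = 0.284; γ = 1/√(1 − 0.284²) = 1/√0.9193 = 1.043; τ_2 = 76.0/1.043 = 72.87 days.
Leg 3: γ = 1/√(1 − 0.372²) = 1/√0.8616 = 1.077; τ_3 = 308/1.077 = 285.9 days.
Total: 7.570 + 72.87 + 285.9 days.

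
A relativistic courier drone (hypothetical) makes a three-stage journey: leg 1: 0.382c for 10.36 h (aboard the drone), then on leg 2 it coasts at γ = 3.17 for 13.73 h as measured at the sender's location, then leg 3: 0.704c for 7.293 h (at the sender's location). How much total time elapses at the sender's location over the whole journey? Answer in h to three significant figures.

Leg 1: γ = 1/√(1 − 0.382²) = 1/√0.8541 = 1.082; Δt_1 = 1.082 × 10.36 = 11.21 h.
Leg 2: 13.73 h is already measured at the sender's location.
Leg 3: 7.293 h is already measured at the sender's location.
Total: 11.21 + 13.73 + 7.293 h.

Δt = 32.2 h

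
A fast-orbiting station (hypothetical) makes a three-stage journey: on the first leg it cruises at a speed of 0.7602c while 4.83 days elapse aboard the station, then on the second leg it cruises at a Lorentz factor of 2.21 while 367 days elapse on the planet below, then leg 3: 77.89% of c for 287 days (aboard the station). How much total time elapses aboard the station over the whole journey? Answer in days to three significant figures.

τ = 458 days

Leg 1: 4.83 days is already measured aboard the station.
Leg 2: γ = 2.21; τ_2 = 367/2.210 = 166.1 days.
Leg 3: 287 days is already measured aboard the station.
Total: 4.830 + 166.1 + 287.0 days.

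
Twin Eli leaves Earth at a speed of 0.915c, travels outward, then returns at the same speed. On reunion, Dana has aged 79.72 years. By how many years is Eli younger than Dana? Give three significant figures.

Δt − τ = 47.6 years

γ = 1/√(1 − 0.915²) = 1/√0.1628 = 2.479
Eli's elapsed proper time: τ = 79.72/2.479 = 32.16 years.
Age gap = Δt − τ = 79.72 − 32.16 years.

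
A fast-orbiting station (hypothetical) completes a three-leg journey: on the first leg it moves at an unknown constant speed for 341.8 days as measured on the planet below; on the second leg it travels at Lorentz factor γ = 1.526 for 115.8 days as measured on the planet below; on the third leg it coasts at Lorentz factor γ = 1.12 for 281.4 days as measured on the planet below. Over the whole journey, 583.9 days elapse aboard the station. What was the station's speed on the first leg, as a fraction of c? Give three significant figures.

Leg 1: speed unknown; τ_1 = 341.8/γ_1.
Leg 2: γ = 1.526; τ_2 = 115.8/1.526 = 75.88 days.
Leg 3: γ = 1.12; τ_3 = 281.4/1.120 = 251.2 days.
Total proper time: τ_1 + 75.88 + 251.2 = 583.9, so τ_1 = 583.9 − 327.1 = 256.8 days.
γ_1 = 341.8/256.8 = 1.331; β = √(1 − 1/γ²) = √0.4357.

β = 0.660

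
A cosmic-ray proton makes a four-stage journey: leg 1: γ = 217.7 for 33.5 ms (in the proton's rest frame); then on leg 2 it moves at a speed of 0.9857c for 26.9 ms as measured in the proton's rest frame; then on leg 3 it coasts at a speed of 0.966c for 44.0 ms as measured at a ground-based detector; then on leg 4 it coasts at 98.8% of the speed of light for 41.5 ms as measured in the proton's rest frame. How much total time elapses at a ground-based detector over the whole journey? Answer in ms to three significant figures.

Leg 1: γ = 217.7; Δt_1 = 217.7 × 33.5 = 7293 ms.
Leg 2: γ = 1/√(1 − 0.9857²) = 1/√0.02840 = 5.934; Δt_2 = 5.934 × 26.9 = 159.6 ms.
Leg 3: 44.0 ms is already measured at a ground-based detector.
Leg 4: β = 0.988; γ = 1/√(1 − 0.988²) = 1/√0.02386 = 6.474; Δt_4 = 6.474 × 41.5 = 268.7 ms.
Total: 7293 + 159.6 + 44.00 + 268.7 ms.

Δt = 7770 ms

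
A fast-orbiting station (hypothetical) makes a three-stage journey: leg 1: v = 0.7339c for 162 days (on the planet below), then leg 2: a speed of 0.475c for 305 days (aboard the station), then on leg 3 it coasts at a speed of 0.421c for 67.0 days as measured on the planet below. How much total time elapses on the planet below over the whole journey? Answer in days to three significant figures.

Leg 1: 162 days is already measured on the planet below.
Leg 2: γ = 1/√(1 − 0.475²) = 1/√0.7744 = 1.136; Δt_2 = 1.136 × 305 = 346.6 days.
Leg 3: 67.0 days is already measured on the planet below.
Total: 162.0 + 346.6 + 67.00 days.

Δt = 576 days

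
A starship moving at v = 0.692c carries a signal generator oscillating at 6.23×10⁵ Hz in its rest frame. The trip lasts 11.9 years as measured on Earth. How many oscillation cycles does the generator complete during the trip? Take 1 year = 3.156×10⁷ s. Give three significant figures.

N = 1.69×10¹⁴

γ = 1/√(1 − 0.692²) = 1/√0.5211 = 1.385
The oscillator's own cycle count is N = f × τ where τ is the proper time on the ship. τ = Δt/γ = 11.9/1.385 = 8.591 years = 2.711×10⁸ s.
N = 6.23×10⁵ × 2.711×10⁸ = 1.689×10¹⁴.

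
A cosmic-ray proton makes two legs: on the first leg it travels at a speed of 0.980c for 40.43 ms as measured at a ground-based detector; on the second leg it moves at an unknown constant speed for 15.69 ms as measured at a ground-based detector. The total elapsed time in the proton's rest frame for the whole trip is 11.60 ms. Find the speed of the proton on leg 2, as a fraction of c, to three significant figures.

β = 0.974

Leg 1: γ = 1/√(1 − 0.980²) = 1/√0.03960 = 5.025; τ_1 = 40.43/5.025 = 8.045 ms.
Leg 2: speed unknown; τ_2 = 15.69/γ_2.
Total proper time: 8.045 + τ_2 = 11.60, so τ_2 = 11.60 − 8.045 = 3.555 ms.
γ_2 = 15.69/3.555 = 4.414; β = √(1 − 1/γ²) = √0.9487.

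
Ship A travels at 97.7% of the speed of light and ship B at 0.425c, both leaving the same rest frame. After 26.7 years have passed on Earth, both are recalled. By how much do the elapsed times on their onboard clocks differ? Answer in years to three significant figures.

A: β = 0.977; γ = 1/√(1 − 0.977²) = 1/√0.04547 = 4.690; τ_A = 26.7/4.690 = 5.693 years.
B: γ = 1/√(1 − 0.425²) = 1/√0.8194 = 1.105; τ_B = 26.7/1.105 = 24.17 years.

|τ_A − τ_B| = 18.5 years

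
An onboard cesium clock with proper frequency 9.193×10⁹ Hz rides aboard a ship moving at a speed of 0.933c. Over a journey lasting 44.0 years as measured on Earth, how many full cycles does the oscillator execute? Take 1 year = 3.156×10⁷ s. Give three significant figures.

N = 4.59×10¹⁸

γ = 1/√(1 − 0.933²) = 1/√0.1295 = 2.779
The oscillator's own cycle count is N = f × τ where τ is the proper time on the ship. τ = Δt/γ = 44.0/2.779 = 15.83 years = 4.997×10⁸ s.
N = 9.193×10⁹ × 4.997×10⁸ = 4.594×10¹⁸.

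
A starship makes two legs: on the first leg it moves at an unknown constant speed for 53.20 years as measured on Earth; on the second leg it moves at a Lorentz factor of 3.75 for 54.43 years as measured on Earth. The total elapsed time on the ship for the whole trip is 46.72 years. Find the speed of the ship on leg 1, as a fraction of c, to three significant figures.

β = 0.796

Leg 1: speed unknown; τ_1 = 53.20/γ_1.
Leg 2: γ = 3.75; τ_2 = 54.43/3.750 = 14.51 years.
Total proper time: τ_1 + 14.51 = 46.72, so τ_1 = 46.72 − 14.51 = 32.21 years.
γ_1 = 53.20/32.21 = 1.652; β = √(1 − 1/γ²) = √0.6335.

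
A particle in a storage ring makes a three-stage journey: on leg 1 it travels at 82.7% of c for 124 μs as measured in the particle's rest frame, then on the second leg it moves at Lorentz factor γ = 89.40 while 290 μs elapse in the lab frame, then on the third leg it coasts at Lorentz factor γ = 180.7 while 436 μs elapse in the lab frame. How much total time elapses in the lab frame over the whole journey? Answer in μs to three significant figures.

Leg 1: β = 0.827; γ = 1/√(1 − 0.827²) = 1/√0.3161 = 1.779; Δt_1 = 1.779 × 124 = 220.6 μs.
Leg 2: 290 μs is already measured in the lab frame.
Leg 3: 436 μs is already measured in the lab frame.
Total: 220.6 + 290.0 + 436.0 μs.

Δt = 947 μs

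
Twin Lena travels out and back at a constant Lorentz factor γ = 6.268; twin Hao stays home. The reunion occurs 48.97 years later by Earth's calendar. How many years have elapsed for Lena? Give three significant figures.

τ = 7.81 years

γ = 6.268
Lena's clock measures proper time along the trip: τ = Δt/γ = 48.97/6.268 years.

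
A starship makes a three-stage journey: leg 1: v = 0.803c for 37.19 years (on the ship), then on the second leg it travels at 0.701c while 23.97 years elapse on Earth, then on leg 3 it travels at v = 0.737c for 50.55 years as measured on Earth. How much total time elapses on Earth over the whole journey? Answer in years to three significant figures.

Leg 1: γ = 1/√(1 − 0.803²) = 1/√0.3552 = 1.678; Δt_1 = 1.678 × 37.19 = 62.40 years.
Leg 2: 23.97 years is already measured on Earth.
Leg 3: 50.55 years is already measured on Earth.
Total: 62.40 + 23.97 + 50.55 years.

Δt = 137 years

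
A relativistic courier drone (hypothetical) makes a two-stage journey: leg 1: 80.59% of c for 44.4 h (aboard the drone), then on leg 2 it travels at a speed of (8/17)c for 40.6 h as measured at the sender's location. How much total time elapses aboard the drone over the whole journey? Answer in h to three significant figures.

Leg 1: 44.4 h is already measured aboard the drone.
Leg 2: γ = 1/√(1 − (8/17)²) = 17/15 ≈ 1.133; τ_2 = 40.6/1.133 = 35.82 h.
Total: 44.40 + 35.82 h.

τ = 80.2 h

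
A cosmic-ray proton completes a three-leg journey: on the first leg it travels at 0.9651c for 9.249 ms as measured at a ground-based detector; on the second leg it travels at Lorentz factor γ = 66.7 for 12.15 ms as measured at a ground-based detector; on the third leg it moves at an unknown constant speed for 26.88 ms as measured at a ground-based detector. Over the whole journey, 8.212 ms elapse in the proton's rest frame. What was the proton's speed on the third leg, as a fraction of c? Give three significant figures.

β = 0.978

Leg 1: γ = 1/√(1 − 0.9651²) = 1/√0.06858 = 3.819; τ_1 = 9.249/3.819 = 2.422 ms.
Leg 2: γ = 66.7; τ_2 = 12.15/66.70 = 0.1822 ms.
Leg 3: speed unknown; τ_3 = 26.88/γ_3.
Total proper time: 2.422 + 0.1822 + τ_3 = 8.212, so τ_3 = 8.212 − 2.604 = 5.608 ms.
γ_3 = 26.88/5.608 = 4.793; β = √(1 − 1/γ²) = √0.9565.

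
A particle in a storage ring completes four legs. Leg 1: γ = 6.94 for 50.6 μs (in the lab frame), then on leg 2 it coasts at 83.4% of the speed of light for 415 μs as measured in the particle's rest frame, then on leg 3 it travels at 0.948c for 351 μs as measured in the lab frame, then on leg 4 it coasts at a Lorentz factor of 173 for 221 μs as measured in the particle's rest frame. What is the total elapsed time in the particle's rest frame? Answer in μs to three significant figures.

τ = 755 μs

Leg 1: γ = 6.94; τ_1 = 50.6/6.940 = 7.291 μs.
Leg 2: 415 μs is already measured in the particle's rest frame.
Leg 3: γ = 1/√(1 − 0.948²) = 1/√0.1013 = 3.142; τ_3 = 351/3.142 = 111.7 μs.
Leg 4: 221 μs is already measured in the particle's rest frame.
Total: 7.291 + 415.0 + 111.7 + 221.0 μs.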